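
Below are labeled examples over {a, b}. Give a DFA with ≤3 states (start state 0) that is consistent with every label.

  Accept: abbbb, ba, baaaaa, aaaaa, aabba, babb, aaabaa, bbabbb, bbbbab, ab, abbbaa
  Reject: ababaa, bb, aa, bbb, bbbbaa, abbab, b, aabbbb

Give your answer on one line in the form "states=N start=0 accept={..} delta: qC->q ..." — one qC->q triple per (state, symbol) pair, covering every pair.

Grow the machine one transition at a time. Run the examples from 0; the earliest place one falls off (shortest prefix, ties alphabetical) gets sent to the lowest-numbered state that keeps every Accept/Reject pair distinguishable — a pair clashes when both reach the same state with identical unread suffix — and to a fresh state only if none does.
a: 0a undefined. 0a->0: no, abbbb/aabbbb meet in 0 with "bbbb" left. Open state 1: 0a->1.
b: 0b undefined. 0b->0: ok.
aa: 1a undefined. 1a->0: ok.
ab: 1b undefined. 1b->0: no, abbbb/ababaa meet in 0. 1b->1: ok.
All examples now run through 2 states with every (state, symbol) defined. Accept strings end in {1}, Reject strings end in {0}; accept={1}.

states=2 start=0 accept={1} delta: 0a->1 0b->0 1a->0 1b->1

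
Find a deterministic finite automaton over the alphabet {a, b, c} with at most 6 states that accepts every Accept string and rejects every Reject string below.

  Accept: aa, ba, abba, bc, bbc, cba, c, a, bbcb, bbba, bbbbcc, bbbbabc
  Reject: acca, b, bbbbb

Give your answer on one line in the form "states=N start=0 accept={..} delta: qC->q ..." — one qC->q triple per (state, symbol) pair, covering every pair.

states=3 start=0 accept={0,2} delta: 0a->0 0b->1 0c->2 1a->0 1b->0 1c->0 2a->1 2b->0 2c->2

State merging on the prefix tree: take the shortest (then alphabetical) example prefix whose next move is undefined and point that move at state 0, else 1, else 2, ...; a target is out if some Accept/Reject pair would then sit in one state with the same input left (inseparable). If every existing state is out, open a new one.
a: 0a undefined. 0a->0: ok.
b: 0b undefined. 0b->0: no, aa/b meet in 0. Open state 1: 0b->1.
c: 0c undefined. 0c->0: no, aa/acca meet in 0. 0c->1: no, c/b meet in 1. Open state 2: 0c->2.
ba: 1a undefined. 1a->0: ok.
bb: 1b undefined. 1b->0: ok.
bc: 1c undefined. 1c->0: ok.
cb: 2b undefined. 2b->0: ok.
acc: 2c undefined. 2c->0: no, aa/acca meet in 0. 2c->1: no, aa/acca meet in 0. 2c->2: ok.
acca: 2a undefined. 2a->0: no, aa/acca meet in 0. 2a->1: ok.
All examples now run through 3 states with every (state, symbol) defined. Accept strings end in {0,2}, Reject strings end in {1}; accept={0,2}.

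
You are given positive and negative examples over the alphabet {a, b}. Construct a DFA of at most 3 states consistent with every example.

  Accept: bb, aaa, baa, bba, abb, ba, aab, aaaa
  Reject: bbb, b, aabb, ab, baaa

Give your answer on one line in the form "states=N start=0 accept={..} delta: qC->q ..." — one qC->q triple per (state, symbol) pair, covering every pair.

Grow the machine one transition at a time. Run the examples from 0; the earliest place one falls off (shortest prefix, ties alphabetical) gets sent to the lowest-numbered state that keeps every Accept/Reject pair distinguishable — a pair clashes when both reach the same state with identical unread suffix — and to a fresh state only if none does.
a: 0a undefined. 0a->0: no, bb/aabb meet in 0 with "bb" left. Open state 1: 0a->1.
b: 0b undefined. 0b->0: no, bb/bbb meet in 0. 0b->1: no, bb/ab meet in 1 with "b" left. Open state 2: 0b->2.
aa: 1a undefined. 1a->0: no, bb/aabb meet in 2 with "b" left. 1a->1: no, abb/aabb meet in 1 with "bb" left. 1a->2: ok.
ab: 1b undefined. 1b->0: no, abb/b meet in 2. 1b->1: no, abb/ab meet in 1. 1b->2: ok.
ba: 2a undefined. 2a->0: ok.
bb: 2b undefined. 2b->0: ok.
All examples now run through 3 states with every (state, symbol) defined. Accept strings end in {0,1}, Reject strings end in {2}; accept={0,1}.

states=3 start=0 accept={0,1} delta: 0a->1 0b->2 1a->2 1b->2 2a->0 2b->0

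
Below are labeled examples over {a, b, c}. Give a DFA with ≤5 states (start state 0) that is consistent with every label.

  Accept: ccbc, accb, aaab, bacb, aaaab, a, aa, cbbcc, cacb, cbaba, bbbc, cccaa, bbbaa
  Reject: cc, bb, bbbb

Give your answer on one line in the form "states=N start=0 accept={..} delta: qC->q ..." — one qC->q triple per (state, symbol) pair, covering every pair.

Fold the examples into a partial DFA from state 0: repeatedly fix the first undefined (state, symbol) met by the shortest-then-alphabetical prefix, trying targets in increasing order and rejecting any under which an Accept and a Reject string meet in one state with the same remainder; add a state when all current targets are rejected. Accepting states are where Accept strings end.
a: 0a undefined. 0a->0: ok.
b: 0b undefined. 0b->0: no, aaab/bb meet in 0. Open state 1: 0b->1.
c: 0c undefined. 0c->0: no, a/cc meet in 0. 0c->1: ok.
ba: 1a undefined. 1a->0: no, bacb/bb meet in 1 with "b" left. 1a->1: ok.
bb: 1b undefined. 1b->0: no, a/bb meet in 0. 1b->1: no, aaab/bb meet in 1. Open state 2: 1b->2.
cc: 1c undefined. 1c->0: no, ccbc/cc meet in 0. 1c->1: no, accb/bb meet in 2. 1c->2: ok.
bbb: 2b undefined. 2b->0: no, ccbc/bbbb meet in 1. 2b->1: no, ccbc/cc meet in 2. 2b->2: no, accb/cc meet in 2. Open state 3: 2b->3.
cba: 2a undefined. 2a->0: ok.
ccc: 2c undefined. 2c->0: ok.
bbba: 3a undefined. 3a->0: ok.
bbbb: 3b undefined. 3b->0: no, a/bbbb meet in 0. 3b->1: no, aaab/bbbb meet in 1. 3b->2: ok.
bbbc: 3c undefined. 3c->0: ok.
All examples now run through 4 states with every (state, symbol) defined. Accept strings end in {0,1,3}, Reject strings end in {2}; accept={0,1,3}.

states=4 start=0 accept={0,1,3} delta: 0a->0 0b->1 0c->1 1a->1 1b->2 1c->2 2a->0 2b->3 2c->0 3a->0 3b->2 3c->0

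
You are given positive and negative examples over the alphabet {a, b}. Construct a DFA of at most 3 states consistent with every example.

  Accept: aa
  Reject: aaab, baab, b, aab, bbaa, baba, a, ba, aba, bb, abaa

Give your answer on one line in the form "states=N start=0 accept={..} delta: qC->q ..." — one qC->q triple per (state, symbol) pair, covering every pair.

states=3 start=0 accept={0} delta: 0a->1 0b->2 1a->0 1b->2 2a->2 2b->2

Grow the machine one transition at a time. Run the examples from 0; the earliest place one falls off (shortest prefix, ties alphabetical) gets sent to the lowest-numbered state that keeps every Accept/Reject pair distinguishable — a pair clashes when both reach the same state with identical unread suffix — and to a fresh state only if none does.
a: 0a undefined. 0a->0: no, aa/a meet in 0. Open state 1: 0a->1.
b: 0b undefined. 0b->0: no, aa/bbaa meet in 1 with "a" left. 0b->1: no, aa/ba meet in 1 with "a" left. Open state 2: 0b->2.
aa: 1a undefined. 1a->0: ok.
ab: 1b undefined. 1b->0: no, aa/aaab meet in 0. 1b->1: no, aa/aba meet in 0. 1b->2: ok.
ba: 2a undefined. 2a->0: no, aa/baba meet in 0. 2a->1: no, aa/abaa meet in 0. 2a->2: ok.
bb: 2b undefined. 2b->0: no, aa/baab meet in 0. 2b->1: no, aa/baba meet in 0. 2b->2: ok.
All examples now run through 3 states with every (state, symbol) defined. Accept strings end in {0}, Reject strings end in {1,2}; accept={0}.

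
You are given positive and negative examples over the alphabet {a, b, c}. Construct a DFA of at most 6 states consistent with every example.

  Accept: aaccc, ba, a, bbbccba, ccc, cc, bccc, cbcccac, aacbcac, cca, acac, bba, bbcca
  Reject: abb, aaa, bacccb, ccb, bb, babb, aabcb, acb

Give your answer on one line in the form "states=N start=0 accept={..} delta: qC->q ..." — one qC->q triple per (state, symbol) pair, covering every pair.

states=3 start=0 accept={1,2} delta: 0a->1 0b->0 0c->1 1a->2 1b->0 1c->1 2a->0 2b->0 2c->1

State merging on the prefix tree: take the shortest (then alphabetical) example prefix whose next move is undefined and point that move at state 0, else 1, else 2, ...; a target is out if some Accept/Reject pair would then sit in one state with the same input left (inseparable). If every existing state is out, open a new one.
a: 0a undefined. 0a->0: no, a/aaa meet in 0. Open state 1: 0a->1.
b: 0b undefined. 0b->0: ok.
c: 0c undefined. 0c->0: no, ccc/ccb meet in 0. 0c->1: ok.
aa: 1a undefined. 1a->0: no, ba/aaa meet in 1. 1a->1: no, ba/aaa meet in 1. Open state 2: 1a->2.
ab: 1b undefined. 1b->0: ok.
ac: 1c undefined. 1c->0: no, cc/abb meet in 0. 1c->1: ok.
aaa: 2a undefined. 2a->0: ok.
aab: 2b undefined. 2b->0: ok.
aac: 2c undefined. 2c->0: no, cbcccac/abb meet in 0. 2c->1: ok.
All examples now run through 3 states with every (state, symbol) defined. Accept strings end in {1,2}, Reject strings end in {0}; accept={1,2}.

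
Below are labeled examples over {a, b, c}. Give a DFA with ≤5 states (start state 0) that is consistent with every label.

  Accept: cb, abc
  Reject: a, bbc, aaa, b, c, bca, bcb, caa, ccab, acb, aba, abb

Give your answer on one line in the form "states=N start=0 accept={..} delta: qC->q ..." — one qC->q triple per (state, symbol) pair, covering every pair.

states=4 start=0 accept={3} delta: 0a->1 0b->2 0c->1 1a->0 1b->3 1c->2 2a->0 2b->0 2c->0 3a->0 3b->0 3c->3

Grow the machine one transition at a time. Run the examples from 0; the earliest place one falls off (shortest prefix, ties alphabetical) gets sent to the lowest-numbered state that keeps every Accept/Reject pair distinguishable — a pair clashes when both reach the same state with identical unread suffix — and to a fresh state only if none does.
a: 0a undefined. 0a->0: no, cb/acb meet in 0 with "cb" left. Open state 1: 0a->1.
b: 0b undefined. 0b->0: no, cb/bcb meet in 0 with "cb" left. 0b->1: no, abc/bbc meet in 1 with "bc" left. Open state 2: 0b->2.
c: 0c undefined. 0c->0: no, cb/b meet in 2. 0c->1: ok.
aa: 1a undefined. 1a->0: ok.
ab: 1b undefined. 1b->0: no, abc/a meet in 1. 1b->1: no, cb/a meet in 1. 1b->2: no, cb/b meet in 2. Open state 3: 1b->3.
ac: 1c undefined. 1c->0: no, cb/ccab meet in 3. 1c->1: no, cb/acb meet in 3. 1c->2: ok.
bb: 2b undefined. 2b->0: ok.
bc: 2c undefined. 2c->0: ok.
aba: 3a undefined. 3a->0: ok.
abb: 3b undefined. 3b->0: ok.
abc: 3c undefined. 3c->0: no, abc/acb meet in 0. 3c->1: no, abc/a meet in 1. 3c->2: no, abc/b meet in 2. 3c->3: ok.
cca: 2a undefined. 2a->0: ok.
All examples now run through 4 states with every (state, symbol) defined. Accept strings end in {3}, Reject strings end in {0,1,2}; accept={3}.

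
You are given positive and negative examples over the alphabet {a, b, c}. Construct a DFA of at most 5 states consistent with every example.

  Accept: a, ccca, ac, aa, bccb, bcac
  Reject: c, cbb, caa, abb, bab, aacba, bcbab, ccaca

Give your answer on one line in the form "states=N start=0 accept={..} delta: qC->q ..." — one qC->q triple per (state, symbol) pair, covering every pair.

states=4 start=0 accept={0,1,3} delta: 0a->1 0b->0 0c->2 1a->0 1b->2 1c->0 2a->2 2b->2 2c->3 3a->0 3b->0 3c->0

Grow the machine one transition at a time. Run the examples from 0; the earliest place one falls off (shortest prefix, ties alphabetical) gets sent to the lowest-numbered state that keeps every Accept/Reject pair distinguishable — a pair clashes when both reach the same state with identical unread suffix — and to a fresh state only if none does.
a: 0a undefined. 0a->0: no, ac/c meet in 0 with "c" left. Open state 1: 0a->1.
b: 0b undefined. 0b->0: ok.
c: 0c undefined. 0c->0: no, aa/caa meet in 1 with "a" left. 0c->1: no, a/c meet in 1. Open state 2: 0c->2.
aa: 1a undefined. 1a->0: ok.
ab: 1b undefined. 1b->0: no, aa/abb meet in 0. 1b->1: no, a/abb meet in 1. 1b->2: ok.
ac: 1c undefined. 1c->0: ok.
ca: 2a undefined. 2a->0: no, a/caa meet in 1. 2a->1: no, ac/caa meet in 0. 2a->2: ok.
cb: 2b undefined. 2b->0: no, a/aacba meet in 1. 2b->1: no, a/abb meet in 1. 2b->2: ok.
cc: 2c undefined. 2c->0: no, a/ccaca meet in 1. 2c->1: no, bccb/c meet in 2. 2c->2: no, ccca/c meet in 2. Open state 3: 2c->3.
cca: 3a undefined. 3a->0: ok.
ccc: 3c undefined. 3c->0: ok.
bccb: 3b undefined. 3b->0: ok.
All examples now run through 4 states with every (state, symbol) defined. Accept strings end in {0,1,3}, Reject strings end in {2}; accept={0,1,3}.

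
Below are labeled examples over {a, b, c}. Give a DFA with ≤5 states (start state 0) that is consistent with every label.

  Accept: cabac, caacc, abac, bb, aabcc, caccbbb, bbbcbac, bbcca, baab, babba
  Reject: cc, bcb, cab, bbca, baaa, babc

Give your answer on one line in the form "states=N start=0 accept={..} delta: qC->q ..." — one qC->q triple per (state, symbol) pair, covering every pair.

states=4 start=0 accept={0,1} delta: 0a->0 0b->1 0c->1 1a->2 1b->0 1c->2 2a->1 2b->3 2c->0 3a->0 3b->0 3c->2

Fold the examples into a partial DFA from state 0: repeatedly fix the first undefined (state, symbol) met by the shortest-then-alphabetical prefix, trying targets in increasing order and rejecting any under which an Accept and a Reject string meet in one state with the same remainder; add a state when all current targets are rejected. Accepting states are where Accept strings end.
a: 0a undefined. 0a->0: ok.
b: 0b undefined. 0b->0: no, abac/babc meet in 0 with "c" left. Open state 1: 0b->1.
c: 0c undefined. 0c->0: no, caacc/cc meet in 0. 0c->1: ok.
ba: 1a undefined. 1a->0: no, cabac/cab meet in 1. 1a->1: no, abac/cc meet in 1 with "c" left. Open state 2: 1a->2.
bb: 1b undefined. 1b->0: ok.
bc: 1c undefined. 1c->0: no, bb/cc meet in 0. 1c->1: no, bb/bcb meet in 0. 1c->2: ok.
baa: 2a undefined. 2a->0: no, caacc/cc meet in 2. 2a->1: ok.
bab: 2b undefined. 2b->0: no, cabac/babc meet in 1. 2b->1: no, bbcca/bcb meet in 1. 2b->2: no, cabac/cc meet in 2. Open state 3: 2b->3.
cac: 2c undefined. 2c->0: ok.
babb: 3b undefined. 3b->0: ok.
babc: 3c undefined. 3c->0: no, caacc/babc meet in 0. 3c->1: no, bbcca/babc meet in 1. 3c->2: ok.
caba: 3a undefined. 3a->0: ok.
All examples now run through 4 states with every (state, symbol) defined. Accept strings end in {0,1}, Reject strings end in {2,3}; accept={0,1}.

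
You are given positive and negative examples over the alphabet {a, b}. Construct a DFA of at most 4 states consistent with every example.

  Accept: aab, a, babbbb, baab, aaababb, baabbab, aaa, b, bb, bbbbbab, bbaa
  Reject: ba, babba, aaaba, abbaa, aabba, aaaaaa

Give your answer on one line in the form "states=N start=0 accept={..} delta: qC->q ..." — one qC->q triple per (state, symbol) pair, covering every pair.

State merging on the prefix tree: take the shortest (then alphabetical) example prefix whose next move is undefined and point that move at state 0, else 1, else 2, ...; a target is out if some Accept/Reject pair would then sit in one state with the same input left (inseparable). If every existing state is out, open a new one.
a: 0a undefined. 0a->0: no, a/aaaaaa meet in 0. Open state 1: 0a->1.
b: 0b undefined. 0b->0: no, a/ba meet in 1. 0b->1: ok.
aa: 1a undefined. 1a->0: ok.
ab: 1b undefined. 1b->0: no, aab/babba meet in 1. 1b->1: no, aab/abbaa meet in 1. Open state 2: 1b->2.
abb: 2b undefined. 2b->0: ok.
bba: 2a undefined. 2a->0: ok.
All examples now run through 3 states with every (state, symbol) defined. Accept strings end in {1,2}, Reject strings end in {0}; accept={1,2}.

states=3 start=0 accept={1,2} delta: 0a->1 0b->1 1a->0 1b->2 2a->0 2b->0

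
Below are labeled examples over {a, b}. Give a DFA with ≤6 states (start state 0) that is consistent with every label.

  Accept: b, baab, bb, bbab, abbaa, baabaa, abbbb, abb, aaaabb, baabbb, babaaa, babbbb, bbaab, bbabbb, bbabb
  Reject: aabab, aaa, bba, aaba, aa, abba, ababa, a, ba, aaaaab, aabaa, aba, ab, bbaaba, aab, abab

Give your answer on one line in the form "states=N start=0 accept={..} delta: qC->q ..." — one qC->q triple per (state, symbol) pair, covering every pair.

Grow the machine one transition at a time. Run the examples from 0; the earliest place one falls off (shortest prefix, ties alphabetical) gets sent to the lowest-numbered state that keeps every Accept/Reject pair distinguishable — a pair clashes when both reach the same state with identical unread suffix — and to a fresh state only if none does.
a: 0a undefined. 0a->0: no, b/aaaaab meet in 0 with "b" left. Open state 1: 0a->1.
b: 0b undefined. 0b->0: no, baab/aab meet in 1 with "ab" left. 0b->1: no, b/a meet in 1. Open state 2: 0b->2.
aa: 1a undefined. 1a->0: no, b/aab meet in 2. 1a->1: ok.
ab: 1b undefined. 1b->0: ok.
ba: 2a undefined. 2a->0: no, baab/aabab meet in 0. 2a->1: no, baab/aabab meet in 0. 2a->2: no, b/abba meet in 2. Open state 3: 2a->3.
bb: 2b undefined. 2b->0: no, bb/aabab meet in 0. 2b->1: no, bb/aaa meet in 1. 2b->2: ok.
baa: 3a undefined. 3a->0: no, abbaa/aabab meet in 0. 3a->1: no, baab/aabab meet in 0. 3a->2: ok.
bab: 3b undefined. 3b->0: no, bbab/aabab meet in 0. 3b->1: no, bbab/aaa meet in 1. 3b->2: no, babaaa/bba meet in 3. 3b->3: no, bbab/bba meet in 3. Open state 4: 3b->4.
baba: 4a undefined. 4a->0: no, babaaa/aaa meet in 1. 4a->1: no, babaaa/aaa meet in 1. 4a->2: ok.
babb: 4b undefined. 4b->0: no, bbabb/aabab meet in 0. 4b->1: no, bbabbb/aabab meet in 0. 4b->2: ok.
All examples now run through 5 states with every (state, symbol) defined. Accept strings end in {2,4}, Reject strings end in {0,1,3}; accept={2,4}.

states=5 start=0 accept={2,4} delta: 0a->1 0b->2 1a->1 1b->0 2a->3 2b->2 3a->2 3b->4 4a->2 4b->2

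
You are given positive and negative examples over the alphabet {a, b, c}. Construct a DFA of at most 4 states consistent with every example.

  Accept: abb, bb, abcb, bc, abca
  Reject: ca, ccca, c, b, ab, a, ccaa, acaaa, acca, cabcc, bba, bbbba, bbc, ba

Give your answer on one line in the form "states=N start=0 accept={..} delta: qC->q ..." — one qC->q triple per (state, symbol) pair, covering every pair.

states=4 start=0 accept={2,3} delta: 0a->0 0b->1 0c->0 1a->0 1b->2 1c->3 2a->0 2b->0 2c->0 3a->2 3b->2 3c->0

Fold the examples into a partial DFA from state 0: repeatedly fix the first undefined (state, symbol) met by the shortest-then-alphabetical prefix, trying targets in increasing order and rejecting any under which an Accept and a Reject string meet in one state with the same remainder; add a state when all current targets are rejected. Accepting states are where Accept strings end.
a: 0a undefined. 0a->0: ok.
b: 0b undefined. 0b->0: no, abb/b meet in 0. Open state 1: 0b->1.
c: 0c undefined. 0c->0: ok.
ba: 1a undefined. 1a->0: ok.
bb: 1b undefined. 1b->0: no, abb/ca meet in 0. 1b->1: no, abb/b meet in 1. Open state 2: 1b->2.
bc: 1c undefined. 1c->0: no, abcb/b meet in 1. 1c->1: no, bc/b meet in 1. 1c->2: no, abca/bba meet in 2 with "a" left. Open state 3: 1c->3.
bba: 2a undefined. 2a->0: ok.
bbb: 2b undefined. 2b->0: ok.
bbc: 2c undefined. 2c->0: ok.
abca: 3a undefined. 3a->0: no, abca/ca meet in 0. 3a->1: no, abca/b meet in 1. 3a->2: ok.
abcb: 3b undefined. 3b->0: no, abcb/ca meet in 0. 3b->1: no, abcb/b meet in 1. 3b->2: ok.
cabcc: 3c undefined. 3c->0: ok.
All examples now run through 4 states with every (state, symbol) defined. Accept strings end in {2,3}, Reject strings end in {0,1}; accept={2,3}.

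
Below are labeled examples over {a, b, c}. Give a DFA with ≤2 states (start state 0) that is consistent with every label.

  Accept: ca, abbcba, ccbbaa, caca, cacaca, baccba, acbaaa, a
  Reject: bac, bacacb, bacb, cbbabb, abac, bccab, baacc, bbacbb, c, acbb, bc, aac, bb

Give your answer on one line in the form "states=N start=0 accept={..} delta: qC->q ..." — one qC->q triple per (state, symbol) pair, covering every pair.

Grow the machine one transition at a time. Run the examples from 0; the earliest place one falls off (shortest prefix, ties alphabetical) gets sent to the lowest-numbered state that keeps every Accept/Reject pair distinguishable — a pair clashes when both reach the same state with identical unread suffix — and to a fresh state only if none does.
a: 0a undefined. 0a->0: ok.
b: 0b undefined. 0b->0: no, a/bb meet in 0. Open state 1: 0b->1.
c: 0c undefined. 0c->0: no, ca/c meet in 0. 0c->1: ok.
ba: 1a undefined. 1a->0: ok.
bb: 1b undefined. 1b->0: no, ca/bacacb meet in 0. 1b->1: ok.
bc: 1c undefined. 1c->0: no, ca/baacc meet in 0. 1c->1: ok.
All examples now run through 2 states with every (state, symbol) defined. Accept strings end in {0}, Reject strings end in {1}; accept={0}.

states=2 start=0 accept={0} delta: 0a->0 0b->1 0c->1 1a->0 1b->1 1c->1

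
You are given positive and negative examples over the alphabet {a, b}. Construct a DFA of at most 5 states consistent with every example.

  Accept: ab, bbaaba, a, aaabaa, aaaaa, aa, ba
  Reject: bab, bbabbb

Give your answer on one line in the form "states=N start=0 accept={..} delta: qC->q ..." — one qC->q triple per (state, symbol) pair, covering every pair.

Fold the examples into a partial DFA from state 0: repeatedly fix the first undefined (state, symbol) met by the shortest-then-alphabetical prefix, trying targets in increasing order and rejecting any under which an Accept and a Reject string meet in one state with the same remainder; add a state when all current targets are rejected. Accepting states are where Accept strings end.
a: 0a undefined. 0a->0: ok.
b: 0b undefined. 0b->0: no, ab/bab meet in 0. Open state 1: 0b->1.
ba: 1a undefined. 1a->0: no, ab/bab meet in 1. 1a->1: ok.
bb: 1b undefined. 1b->0: no, ab/bbabbb meet in 1. 1b->1: no, ab/bab meet in 1. Open state 2: 1b->2.
bba: 2a undefined. 2a->0: ok.
bbabbb: 2b undefined. 2b->0: no, a/bbabbb meet in 0. 2b->1: no, ab/bbabbb meet in 1. 2b->2: ok.
All examples now run through 3 states with every (state, symbol) defined. Accept strings end in {0,1}, Reject strings end in {2}; accept={0,1}.

states=3 start=0 accept={0,1} delta: 0a->0 0b->1 1a->1 1b->2 2a->0 2b->2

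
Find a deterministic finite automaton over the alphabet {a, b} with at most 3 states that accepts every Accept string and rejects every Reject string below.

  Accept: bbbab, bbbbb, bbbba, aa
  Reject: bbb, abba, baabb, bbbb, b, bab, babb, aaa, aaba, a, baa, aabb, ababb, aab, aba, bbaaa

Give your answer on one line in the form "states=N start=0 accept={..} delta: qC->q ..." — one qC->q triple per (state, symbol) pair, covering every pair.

State merging on the prefix tree: take the shortest (then alphabetical) example prefix whose next move is undefined and point that move at state 0, else 1, else 2, ...; a target is out if some Accept/Reject pair would then sit in one state with the same input left (inseparable). If every existing state is out, open a new one.
a: 0a undefined. 0a->0: no, aa/aaa meet in 0. Open state 1: 0a->1.
b: 0b undefined. 0b->0: no, bbbab/bab meet in 1 with "b" left. 0b->1: ok.
aa: 1a undefined. 1a->0: no, aa/aaba meet in 0. 1a->1: no, aa/b meet in 1. Open state 2: 1a->2.
ab: 1b undefined. 1b->0: no, bbbab/bab meet in 2 with "b" left. 1b->1: no, bbbab/bab meet in 2 with "b" left. 1b->2: ok.
aaa: 2a undefined. 2a->0: no, aa/baabb meet in 2. 2a->1: ok.
aab: 2b undefined. 2b->0: ok.
All examples now run through 3 states with every (state, symbol) defined. Accept strings end in {2}, Reject strings end in {0,1}; accept={2}.

states=3 start=0 accept={2} delta: 0a->1 0b->1 1a->2 1b->2 2a->1 2b->0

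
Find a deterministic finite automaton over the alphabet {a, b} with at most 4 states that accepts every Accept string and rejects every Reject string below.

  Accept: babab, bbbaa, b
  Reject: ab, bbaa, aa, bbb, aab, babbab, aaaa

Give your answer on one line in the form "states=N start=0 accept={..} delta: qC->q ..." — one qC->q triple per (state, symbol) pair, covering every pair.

Fold the examples into a partial DFA from state 0: repeatedly fix the first undefined (state, symbol) met by the shortest-then-alphabetical prefix, trying targets in increasing order and rejecting any under which an Accept and a Reject string meet in one state with the same remainder; add a state when all current targets are rejected. Accepting states are where Accept strings end.
a: 0a undefined. 0a->0: no, b/ab meet in 0 with "b" left. Open state 1: 0a->1.
b: 0b undefined. 0b->0: no, bbbaa/bbaa meet in 1 with "a" left. 0b->1: ok.
aa: 1a undefined. 1a->0: no, babab/aab meet in 1. 1a->1: no, b/aa meet in 1. Open state 2: 1a->2.
ab: 1b undefined. 1b->0: no, b/bbb meet in 1. 1b->1: no, bbbaa/bbaa meet in 2 with "a" left. 1b->2: ok.
aaa: 2a undefined. 2a->0: no, b/bbaa meet in 1. 2a->1: ok.
aab: 2b undefined. 2b->0: no, babab/ab meet in 2. 2b->1: no, babab/bbb meet in 1. 2b->2: no, babab/ab meet in 2. Open state 3: 2b->3.
baba: 3a undefined. 3a->0: ok.
babb: 3b undefined. 3b->0: ok.
All examples now run through 4 states with every (state, symbol) defined. Accept strings end in {1}, Reject strings end in {2,3}; accept={1}.

states=4 start=0 accept={1} delta: 0a->1 0b->1 1a->2 1b->2 2a->1 2b->3 3a->0 3b->0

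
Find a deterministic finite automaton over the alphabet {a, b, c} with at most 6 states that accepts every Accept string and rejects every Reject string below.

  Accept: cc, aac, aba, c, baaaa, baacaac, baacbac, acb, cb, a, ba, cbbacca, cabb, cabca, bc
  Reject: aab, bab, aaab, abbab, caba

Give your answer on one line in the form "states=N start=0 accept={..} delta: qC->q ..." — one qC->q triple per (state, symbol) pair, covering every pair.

states=4 start=0 accept={0,2} delta: 0a->0 0b->1 0c->2 1a->0 1b->3 1c->0 2a->1 2b->0 2c->0 3a->1 3b->0 3c->0

Grow the machine one transition at a time. Run the examples from 0; the earliest place one falls off (shortest prefix, ties alphabetical) gets sent to the lowest-numbered state that keeps every Accept/Reject pair distinguishable — a pair clashes when both reach the same state with identical unread suffix — and to a fresh state only if none does.
a: 0a undefined. 0a->0: ok.
b: 0b undefined. 0b->0: no, aba/aab meet in 0. Open state 1: 0b->1.
c: 0c undefined. 0c->0: no, aba/caba meet in 1 with "a" left. 0c->1: no, aac/aab meet in 1. Open state 2: 0c->2.
ba: 1a undefined. 1a->0: ok.
bc: 1c undefined. 1c->0: ok.
ca: 2a undefined. 2a->0: no, aba/caba meet in 0. 2a->1: ok.
cb: 2b undefined. 2b->0: ok.
cc: 2c undefined. 2c->0: ok.
abb: 1b undefined. 1b->0: no, cc/caba meet in 0. 1b->1: no, cc/caba meet in 0. 1b->2: no, aac/abbab meet in 2. Open state 3: 1b->3.
abba: 3a undefined. 3a->0: no, cc/caba meet in 0. 3a->1: ok.
cabb: 3b undefined. 3b->0: ok.
cabc: 3c undefined. 3c->0: ok.
All examples now run through 4 states with every (state, symbol) defined. Accept strings end in {0,2}, Reject strings end in {1,3}; accept={0,2}.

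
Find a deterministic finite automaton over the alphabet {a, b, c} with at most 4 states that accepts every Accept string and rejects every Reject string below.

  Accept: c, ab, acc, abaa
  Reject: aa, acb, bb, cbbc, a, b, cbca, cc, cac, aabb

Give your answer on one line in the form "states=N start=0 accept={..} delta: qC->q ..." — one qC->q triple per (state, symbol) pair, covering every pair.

states=3 start=0 accept={2} delta: 0a->1 0b->0 0c->2 1a->0 1b->2 1c->0 2a->2 2b->1 2c->0

State merging on the prefix tree: take the shortest (then alphabetical) example prefix whose next move is undefined and point that move at state 0, else 1, else 2, ...; a target is out if some Accept/Reject pair would then sit in one state with the same input left (inseparable). If every existing state is out, open a new one.
a: 0a undefined. 0a->0: no, ab/b meet in 0 with "b" left. Open state 1: 0a->1.
b: 0b undefined. 0b->0: ok.
c: 0c undefined. 0c->0: no, c/bb meet in 0. 0c->1: no, c/a meet in 1. Open state 2: 0c->2.
aa: 1a undefined. 1a->0: ok.
ab: 1b undefined. 1b->0: no, ab/aa meet in 0. 1b->1: no, ab/a meet in 1. 1b->2: ok.
ac: 1c undefined. 1c->0: ok.
ca: 2a undefined. 2a->0: no, c/cac meet in 2. 2a->1: no, abaa/aa meet in 0. 2a->2: ok.
cb: 2b undefined. 2b->0: no, c/cbbc meet in 2. 2b->1: ok.
cc: 2c undefined. 2c->0: ok.
All examples now run through 3 states with every (state, symbol) defined. Accept strings end in {2}, Reject strings end in {0,1}; accept={2}.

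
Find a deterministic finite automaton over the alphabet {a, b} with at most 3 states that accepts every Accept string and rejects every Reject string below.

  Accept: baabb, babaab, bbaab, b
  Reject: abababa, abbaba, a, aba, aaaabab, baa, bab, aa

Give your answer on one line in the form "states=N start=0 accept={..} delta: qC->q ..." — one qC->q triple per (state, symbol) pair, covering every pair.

states=3 start=0 accept={1} delta: 0a->0 0b->1 1a->2 1b->0 2a->2 2b->0

Grow the machine one transition at a time. Run the examples from 0; the earliest place one falls off (shortest prefix, ties alphabetical) gets sent to the lowest-numbered state that keeps every Accept/Reject pair distinguishable — a pair clashes when both reach the same state with identical unread suffix — and to a fresh state only if none does.
a: 0a undefined. 0a->0: ok.
b: 0b undefined. 0b->0: no, baabb/abababa meet in 0. Open state 1: 0b->1.
ba: 1a undefined. 1a->0: no, babaab/aaaabab meet in 1. 1a->1: no, b/aba meet in 1. Open state 2: 1a->2.
bb: 1b undefined. 1b->0: ok.
baa: 2a undefined. 2a->0: no, baabb/a meet in 0. 2a->1: no, baabb/baa meet in 1. 2a->2: ok.
bab: 2b undefined. 2b->0: ok.
All examples now run through 3 states with every (state, symbol) defined. Accept strings end in {1}, Reject strings end in {0,2}; accept={1}.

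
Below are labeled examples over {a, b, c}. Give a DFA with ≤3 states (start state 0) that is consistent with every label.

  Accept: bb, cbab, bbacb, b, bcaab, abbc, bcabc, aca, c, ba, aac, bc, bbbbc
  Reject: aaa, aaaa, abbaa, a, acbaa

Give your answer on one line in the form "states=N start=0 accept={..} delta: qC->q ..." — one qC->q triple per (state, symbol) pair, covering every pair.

states=3 start=0 accept={1,2} delta: 0a->0 0b->1 0c->1 1a->1 1b->2 1c->1 2a->0 2b->0 2c->1

Fold the examples into a partial DFA from state 0: repeatedly fix the first undefined (state, symbol) met by the shortest-then-alphabetical prefix, trying targets in increasing order and rejecting any under which an Accept and a Reject string meet in one state with the same remainder; add a state when all current targets are rejected. Accepting states are where Accept strings end.
a: 0a undefined. 0a->0: ok.
b: 0b undefined. 0b->0: no, bb/aaa meet in 0. Open state 1: 0b->1.
c: 0c undefined. 0c->0: no, aca/aaa meet in 0. 0c->1: ok.
ba: 1a undefined. 1a->0: no, aca/aaa meet in 0. 1a->1: ok.
bb: 1b undefined. 1b->0: no, bb/aaa meet in 0. 1b->1: no, bb/abbaa meet in 1. Open state 2: 1b->2.
bc: 1c undefined. 1c->0: no, bcabc/aaa meet in 0. 1c->1: ok.
bba: 2a undefined. 2a->0: ok.
bbb: 2b undefined. 2b->0: ok.
abbc: 2c undefined. 2c->0: no, abbc/aaa meet in 0. 2c->1: ok.
All examples now run through 3 states with every (state, symbol) defined. Accept strings end in {1,2}, Reject strings end in {0}; accept={1,2}.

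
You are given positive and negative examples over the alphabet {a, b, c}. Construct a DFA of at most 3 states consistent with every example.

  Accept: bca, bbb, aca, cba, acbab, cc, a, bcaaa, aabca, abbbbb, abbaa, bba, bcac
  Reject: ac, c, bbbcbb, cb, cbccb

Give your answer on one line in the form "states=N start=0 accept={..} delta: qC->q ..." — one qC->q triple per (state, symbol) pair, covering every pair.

State merging on the prefix tree: take the shortest (then alphabetical) example prefix whose next move is undefined and point that move at state 0, else 1, else 2, ...; a target is out if some Accept/Reject pair would then sit in one state with the same input left (inseparable). If every existing state is out, open a new one.
a: 0a undefined. 0a->0: ok.
b: 0b undefined. 0b->0: ok.
c: 0c undefined. 0c->0: no, bca/ac meet in 0. Open state 1: 0c->1.
cb: 1b undefined. 1b->0: no, bbb/bbbcbb meet in 0. 1b->1: ok.
cc: 1c undefined. 1c->0: ok.
aca: 1a undefined. 1a->0: no, bcac/ac meet in 1. 1a->1: no, bca/ac meet in 1. Open state 2: 1a->2.
bcaa: 2a undefined. 2a->0: ok.
bcac: 2c undefined. 2c->0: ok.
acbab: 2b undefined. 2b->0: ok.
All examples now run through 3 states with every (state, symbol) defined. Accept strings end in {0,2}, Reject strings end in {1}; accept={0,2}.

states=3 start=0 accept={0,2} delta: 0a->0 0b->0 0c->1 1a->2 1b->1 1c->0 2a->0 2b->0 2c->0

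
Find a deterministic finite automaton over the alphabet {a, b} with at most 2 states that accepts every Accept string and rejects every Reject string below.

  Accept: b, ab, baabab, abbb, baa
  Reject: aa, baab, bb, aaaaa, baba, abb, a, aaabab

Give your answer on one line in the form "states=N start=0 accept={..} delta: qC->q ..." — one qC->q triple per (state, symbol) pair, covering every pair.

states=2 start=0 accept={1} delta: 0a->0 0b->1 1a->1 1b->0

State merging on the prefix tree: take the shortest (then alphabetical) example prefix whose next move is undefined and point that move at state 0, else 1, else 2, ...; a target is out if some Accept/Reject pair would then sit in one state with the same input left (inseparable). If every existing state is out, open a new one.
a: 0a undefined. 0a->0: ok.
b: 0b undefined. 0b->0: no, b/aa meet in 0. Open state 1: 0b->1.
ba: 1a undefined. 1a->0: no, b/baab meet in 1. 1a->1: ok.
bb: 1b undefined. 1b->0: ok.
All examples now run through 2 states with every (state, symbol) defined. Accept strings end in {1}, Reject strings end in {0}; accept={1}.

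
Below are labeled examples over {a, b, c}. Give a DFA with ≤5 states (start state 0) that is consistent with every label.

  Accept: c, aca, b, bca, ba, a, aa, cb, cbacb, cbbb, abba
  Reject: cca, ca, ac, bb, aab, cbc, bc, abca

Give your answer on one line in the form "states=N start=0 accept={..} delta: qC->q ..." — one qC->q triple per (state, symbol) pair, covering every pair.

states=3 start=0 accept={1,2} delta: 0a->1 0b->1 0c->2 1a->1 1b->0 1c->0 2a->0 2b->1 2c->2

Fold the examples into a partial DFA from state 0: repeatedly fix the first undefined (state, symbol) met by the shortest-then-alphabetical prefix, trying targets in increasing order and rejecting any under which an Accept and a Reject string meet in one state with the same remainder; add a state when all current targets are rejected. Accepting states are where Accept strings end.
a: 0a undefined. 0a->0: no, c/ac meet in 0 with "c" left. Open state 1: 0a->1.
b: 0b undefined. 0b->0: no, c/bc meet in 0 with "c" left. 0b->1: ok.
c: 0c undefined. 0c->0: no, b/cca meet in 1. 0c->1: no, aca/cca meet in 1 with "ca" left. Open state 2: 0c->2.
aa: 1a undefined. 1a->0: no, b/aab meet in 1. 1a->1: ok.
ab: 1b undefined. 1b->0: ok.
ac: 1c undefined. 1c->0: ok.
ca: 2a undefined. 2a->0: ok.
cb: 2b undefined. 2b->0: no, c/cbc meet in 2. 2b->1: ok.
cc: 2c undefined. 2c->0: no, aca/cca meet in 1. 2c->1: no, aca/cca meet in 1. 2c->2: ok.
All examples now run through 3 states with every (state, symbol) defined. Accept strings end in {1,2}, Reject strings end in {0}; accept={1,2}.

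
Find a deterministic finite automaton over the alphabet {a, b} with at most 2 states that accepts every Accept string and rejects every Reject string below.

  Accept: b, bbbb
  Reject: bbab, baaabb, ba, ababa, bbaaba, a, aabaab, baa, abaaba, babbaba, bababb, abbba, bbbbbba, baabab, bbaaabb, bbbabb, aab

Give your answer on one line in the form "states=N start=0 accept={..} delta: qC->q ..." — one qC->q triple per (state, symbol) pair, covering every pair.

State merging on the prefix tree: take the shortest (then alphabetical) example prefix whose next move is undefined and point that move at state 0, else 1, else 2, ...; a target is out if some Accept/Reject pair would then sit in one state with the same input left (inseparable). If every existing state is out, open a new one.
a: 0a undefined. 0a->0: no, b/aab meet in 0 with "b" left. Open state 1: 0a->1.
b: 0b undefined. 0b->0: ok.
aa: 1a undefined. 1a->0: no, b/aabaab meet in 0. 1a->1: ok.
ab: 1b undefined. 1b->0: no, b/bbab meet in 0. 1b->1: ok.
All examples now run through 2 states with every (state, symbol) defined. Accept strings end in {0}, Reject strings end in {1}; accept={0}.

states=2 start=0 accept={0} delta: 0a->1 0b->0 1a->1 1b->1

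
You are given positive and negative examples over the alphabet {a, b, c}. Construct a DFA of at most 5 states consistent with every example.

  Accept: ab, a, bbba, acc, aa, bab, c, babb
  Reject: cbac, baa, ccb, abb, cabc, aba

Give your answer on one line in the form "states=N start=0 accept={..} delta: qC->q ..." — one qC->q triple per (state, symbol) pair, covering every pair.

Grow the machine one transition at a time. Run the examples from 0; the earliest place one falls off (shortest prefix, ties alphabetical) gets sent to the lowest-numbered state that keeps every Accept/Reject pair distinguishable — a pair clashes when both reach the same state with identical unread suffix — and to a fresh state only if none does.
a: 0a undefined. 0a->0: ok.
b: 0b undefined. 0b->0: no, ab/baa meet in 0. Open state 1: 0b->1.
c: 0c undefined. 0c->0: no, ab/ccb meet in 1. 0c->1: ok.
ba: 1a undefined. 1a->0: no, a/baa meet in 0. 1a->1: no, ab/baa meet in 1. Open state 2: 1a->2.
bb: 1b undefined. 1b->0: no, ab/cbac meet in 1. 1b->1: no, ab/abb meet in 1. 1b->2: ok.
cc: 1c undefined. 1c->0: no, ab/ccb meet in 1. 1c->1: ok.
baa: 2a undefined. 2a->0: no, ab/cbac meet in 1. 2a->1: no, ab/cbac meet in 1. 2a->2: ok.
bab: 2b undefined. 2b->0: no, ab/cabc meet in 1. 2b->1: no, ab/cabc meet in 1. 2b->2: no, bbba/baa meet in 2. Open state 3: 2b->3.
babb: 3b undefined. 3b->0: ok.
bbba: 3a undefined. 3a->0: ok.
cabc: 3c undefined. 3c->0: no, a/cabc meet in 0. 3c->1: no, ab/cabc meet in 1. 3c->2: ok.
cbac: 2c undefined. 2c->0: no, a/cbac meet in 0. 2c->1: no, ab/cbac meet in 1. 2c->2: ok.
All examples now run through 4 states with every (state, symbol) defined. Accept strings end in {0,1,3}, Reject strings end in {2}; accept={0,1,3}.

states=4 start=0 accept={0,1,3} delta: 0a->0 0b->1 0c->1 1a->2 1b->2 1c->1 2a->2 2b->3 2c->2 3a->0 3b->0 3c->2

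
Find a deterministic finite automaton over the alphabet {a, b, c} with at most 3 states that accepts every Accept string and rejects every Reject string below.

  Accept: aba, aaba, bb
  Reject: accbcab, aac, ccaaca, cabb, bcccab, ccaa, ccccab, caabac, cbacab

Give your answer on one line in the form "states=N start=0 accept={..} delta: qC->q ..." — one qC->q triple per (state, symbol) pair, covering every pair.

states=2 start=0 accept={0} delta: 0a->0 0b->0 0c->1 1a->1 1b->1 1c->1

Fold the examples into a partial DFA from state 0: repeatedly fix the first undefined (state, symbol) met by the shortest-then-alphabetical prefix, trying targets in increasing order and rejecting any under which an Accept and a Reject string meet in one state with the same remainder; add a state when all current targets are rejected. Accepting states are where Accept strings end.
a: 0a undefined. 0a->0: ok.
b: 0b undefined. 0b->0: ok.
c: 0c undefined. 0c->0: no, aba/accbcab meet in 0. Open state 1: 0c->1.
ca: 1a undefined. 1a->0: no, aba/cabb meet in 0. 1a->1: ok.
cb: 1b undefined. 1b->0: no, aba/cabb meet in 0. 1b->1: ok.
cc: 1c undefined. 1c->0: no, aba/ccaa meet in 0. 1c->1: ok.
All examples now run through 2 states with every (state, symbol) defined. Accept strings end in {0}, Reject strings end in {1}; accept={0}.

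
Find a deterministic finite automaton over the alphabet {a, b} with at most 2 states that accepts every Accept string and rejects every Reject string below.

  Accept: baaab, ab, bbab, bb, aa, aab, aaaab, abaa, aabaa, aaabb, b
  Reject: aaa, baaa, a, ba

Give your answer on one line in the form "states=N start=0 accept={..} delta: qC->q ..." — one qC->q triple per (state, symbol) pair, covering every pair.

states=2 start=0 accept={0} delta: 0a->1 0b->0 1a->0 1b->0

State merging on the prefix tree: take the shortest (then alphabetical) example prefix whose next move is undefined and point that move at state 0, else 1, else 2, ...; a target is out if some Accept/Reject pair would then sit in one state with the same input left (inseparable). If every existing state is out, open a new one.
a: 0a undefined. 0a->0: no, aa/aaa meet in 0. Open state 1: 0a->1.
b: 0b undefined. 0b->0: ok.
aa: 1a undefined. 1a->0: ok.
ab: 1b undefined. 1b->0: ok.
All examples now run through 2 states with every (state, symbol) defined. Accept strings end in {0}, Reject strings end in {1}; accept={0}.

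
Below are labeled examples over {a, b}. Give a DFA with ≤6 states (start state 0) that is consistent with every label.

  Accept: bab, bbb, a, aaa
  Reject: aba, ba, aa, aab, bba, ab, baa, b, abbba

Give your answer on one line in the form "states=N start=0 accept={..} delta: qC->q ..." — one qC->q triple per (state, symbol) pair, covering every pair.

Grow the machine one transition at a time. Run the examples from 0; the earliest place one falls off (shortest prefix, ties alphabetical) gets sent to the lowest-numbered state that keeps every Accept/Reject pair distinguishable — a pair clashes when both reach the same state with identical unread suffix — and to a fresh state only if none does.
a: 0a undefined. 0a->0: no, a/aa meet in 0. Open state 1: 0a->1.
b: 0b undefined. 0b->0: no, bab/ab meet in 1 with "b" left. 0b->1: no, bab/aab meet in 1 with "ab" left. Open state 2: 0b->2.
aa: 1a undefined. 1a->0: ok.
ab: 1b undefined. 1b->0: no, a/aba meet in 1. 1b->1: no, a/ab meet in 1. 1b->2: ok.
ba: 2a undefined. 2a->0: no, bab/aab meet in 2. 2a->1: no, bab/aab meet in 2. 2a->2: ok.
bb: 2b undefined. 2b->0: no, bab/aa meet in 0. 2b->1: no, bbb/aba meet in 2. 2b->2: no, bab/aba meet in 2. Open state 3: 2b->3.
bba: 3a undefined. 3a->0: ok.
bbb: 3b undefined. 3b->0: no, bbb/aa meet in 0. 3b->1: ok.
All examples now run through 4 states with every (state, symbol) defined. Accept strings end in {1,3}, Reject strings end in {0,2}; accept={1,3}.

states=4 start=0 accept={1,3} delta: 0a->1 0b->2 1a->0 1b->2 2a->2 2b->3 3a->0 3b->1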